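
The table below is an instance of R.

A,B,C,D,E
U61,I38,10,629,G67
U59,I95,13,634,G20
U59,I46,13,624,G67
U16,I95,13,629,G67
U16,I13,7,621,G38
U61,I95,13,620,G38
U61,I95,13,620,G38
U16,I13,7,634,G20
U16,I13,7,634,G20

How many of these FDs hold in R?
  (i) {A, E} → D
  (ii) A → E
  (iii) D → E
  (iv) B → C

(i) {A, E} → D: every LHS value maps to a single RHS value — holds.
(ii) A → E: A=U61: 3 rows → E takes values {G67, G38} — violation; A=U59: 2 rows → E takes values {G20, G67} — violation; A=U16: 4 rows → E takes values {G67, G38, G20} — violation — fails.
(iii) D → E: every LHS value maps to a single RHS value — holds.
(iv) B → C: every LHS value maps to a single RHS value — holds.
3 of the 4 dependencies hold.

3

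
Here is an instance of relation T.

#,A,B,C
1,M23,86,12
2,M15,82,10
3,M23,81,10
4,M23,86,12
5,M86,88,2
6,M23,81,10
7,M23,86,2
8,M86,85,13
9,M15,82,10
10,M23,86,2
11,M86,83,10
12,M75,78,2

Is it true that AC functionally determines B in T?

(A=M23, C=12): rows 1, 4 → B = 86, 86 ✓
(A=M15, C=10): rows 2, 9 → B = 82, 82 ✓
(A=M23, C=10): rows 3, 6 → B = 81, 81 ✓
(A=M86, C=2): row 5 → B = 88 ✓
(A=M23, C=2): rows 7, 10 → B = 86, 86 ✓
(A=M86, C=13): row 8 → B = 85 ✓
(A=M86, C=10): row 11 → B = 83 ✓
(A=M75, C=2): row 12 → B = 78 ✓
Every AC value is associated with a single B value, so AC -> B holds.

Yes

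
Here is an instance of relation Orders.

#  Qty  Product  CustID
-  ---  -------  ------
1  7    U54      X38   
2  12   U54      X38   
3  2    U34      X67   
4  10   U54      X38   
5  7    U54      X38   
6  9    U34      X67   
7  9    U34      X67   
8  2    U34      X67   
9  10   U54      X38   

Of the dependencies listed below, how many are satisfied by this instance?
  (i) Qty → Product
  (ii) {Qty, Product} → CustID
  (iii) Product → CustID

3

(i) Qty → Product: every LHS value maps to a single RHS value — holds.
(ii) {Qty, Product} → CustID: every LHS value maps to a single RHS value — holds.
(iii) Product → CustID: every LHS value maps to a single RHS value — holds.
3 of the 3 dependencies hold.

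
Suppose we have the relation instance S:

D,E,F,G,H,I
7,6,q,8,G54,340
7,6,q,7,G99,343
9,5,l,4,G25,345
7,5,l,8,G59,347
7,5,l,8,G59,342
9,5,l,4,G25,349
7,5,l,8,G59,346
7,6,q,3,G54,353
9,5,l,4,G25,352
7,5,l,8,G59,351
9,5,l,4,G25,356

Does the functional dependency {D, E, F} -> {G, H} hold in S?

(D=7, E=6, F=q): 3 rows → {G,H} takes values {(8, G54), (7, G99), (3, G54)} — violation
(D=9, E=5, F=l): 4 rows → {G,H} = (4, G25), (4, G25), (4, G25), (4, G25) ✓
(D=7, E=5, F=l): 4 rows → {G,H} = (8, G59), (8, G59), (8, G59), (8, G59) ✓
Two rows agree on {D, E, F} but differ on {G, H}, so {D, E, F} -> {G, H} does not hold.

No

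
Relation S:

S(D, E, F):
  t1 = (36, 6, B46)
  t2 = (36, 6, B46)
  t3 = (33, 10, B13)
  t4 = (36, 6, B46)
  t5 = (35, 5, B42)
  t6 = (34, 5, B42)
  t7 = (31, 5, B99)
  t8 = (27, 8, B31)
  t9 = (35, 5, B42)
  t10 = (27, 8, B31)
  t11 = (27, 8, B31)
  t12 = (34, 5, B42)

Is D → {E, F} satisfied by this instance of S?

Yes

D=36: rows 1, 2, 4 → {E,F} = (6, B46), (6, B46), (6, B46) ✓
D=33: row 3 → {E,F} = (10, B13) ✓
D=35: rows 5, 9 → {E,F} = (5, B42), (5, B42) ✓
D=34: rows 6, 12 → {E,F} = (5, B42), (5, B42) ✓
D=31: row 7 → {E,F} = (5, B99) ✓
D=27: rows 8, 10, 11 → {E,F} = (8, B31), (8, B31), (8, B31) ✓
Every D value is associated with a single {E, F} value, so D → {E, F} holds.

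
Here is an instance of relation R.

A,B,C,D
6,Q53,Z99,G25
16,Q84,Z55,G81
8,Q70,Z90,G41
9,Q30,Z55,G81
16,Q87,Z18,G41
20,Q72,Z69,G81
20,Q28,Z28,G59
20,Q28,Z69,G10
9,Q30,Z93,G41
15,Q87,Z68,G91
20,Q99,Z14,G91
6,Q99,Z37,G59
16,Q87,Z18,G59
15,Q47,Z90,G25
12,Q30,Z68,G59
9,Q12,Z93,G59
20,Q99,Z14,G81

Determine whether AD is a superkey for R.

No

Two distinct rows share (A=20, D=G81), so AD does not determine every attribute — not a superkey.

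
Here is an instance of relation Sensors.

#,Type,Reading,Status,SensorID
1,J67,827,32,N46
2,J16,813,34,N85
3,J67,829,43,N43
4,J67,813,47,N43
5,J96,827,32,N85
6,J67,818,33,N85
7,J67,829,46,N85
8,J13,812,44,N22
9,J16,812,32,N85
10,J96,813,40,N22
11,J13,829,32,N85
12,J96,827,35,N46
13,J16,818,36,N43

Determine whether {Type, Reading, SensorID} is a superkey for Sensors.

All 13 rows have distinct {Type, Reading, SensorID} values, so {Type, Reading, SensorID} → (all attributes) holds and {Type, Reading, SensorID} is a superkey.

Yes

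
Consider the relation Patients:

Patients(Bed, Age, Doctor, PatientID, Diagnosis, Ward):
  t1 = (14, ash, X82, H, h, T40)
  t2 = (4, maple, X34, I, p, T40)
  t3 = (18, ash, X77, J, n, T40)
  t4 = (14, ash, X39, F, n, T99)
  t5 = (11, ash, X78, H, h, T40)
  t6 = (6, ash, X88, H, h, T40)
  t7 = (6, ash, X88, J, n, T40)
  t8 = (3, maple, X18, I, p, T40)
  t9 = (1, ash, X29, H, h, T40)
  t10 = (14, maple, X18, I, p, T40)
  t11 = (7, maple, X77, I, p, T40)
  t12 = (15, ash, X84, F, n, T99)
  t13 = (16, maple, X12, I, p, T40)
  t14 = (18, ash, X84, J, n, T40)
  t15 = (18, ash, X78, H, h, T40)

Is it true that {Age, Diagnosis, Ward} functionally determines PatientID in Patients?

Yes

(Age=ash, Diagnosis=h, Ward=T40): rows 1, 5, 6, 9, 15 → PatientID = H, H, H, H, H ✓
(Age=maple, Diagnosis=p, Ward=T40): rows 2, 8, 10, 11, 13 → PatientID = I, I, I, I, I ✓
(Age=ash, Diagnosis=n, Ward=T40): rows 3, 7, 14 → PatientID = J, J, J ✓
(Age=ash, Diagnosis=n, Ward=T99): rows 4, 12 → PatientID = F, F ✓
Every {Age, Diagnosis, Ward} value is associated with a single PatientID value, so {Age, Diagnosis, Ward} -> PatientID holds.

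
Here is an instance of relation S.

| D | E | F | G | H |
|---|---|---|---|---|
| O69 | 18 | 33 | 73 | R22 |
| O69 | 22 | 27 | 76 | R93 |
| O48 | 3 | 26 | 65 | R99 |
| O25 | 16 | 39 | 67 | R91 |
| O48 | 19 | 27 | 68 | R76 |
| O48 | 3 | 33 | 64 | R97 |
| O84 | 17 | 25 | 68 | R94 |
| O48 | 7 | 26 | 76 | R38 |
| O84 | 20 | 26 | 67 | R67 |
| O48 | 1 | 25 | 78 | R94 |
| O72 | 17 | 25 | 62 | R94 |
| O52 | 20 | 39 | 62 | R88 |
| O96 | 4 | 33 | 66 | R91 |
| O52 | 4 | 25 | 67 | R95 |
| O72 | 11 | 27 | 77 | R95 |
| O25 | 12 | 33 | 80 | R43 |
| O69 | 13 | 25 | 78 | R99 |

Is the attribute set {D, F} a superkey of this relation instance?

Two distinct rows share (D=O48, F=26), so {D, F} does not determine every attribute — not a superkey.

No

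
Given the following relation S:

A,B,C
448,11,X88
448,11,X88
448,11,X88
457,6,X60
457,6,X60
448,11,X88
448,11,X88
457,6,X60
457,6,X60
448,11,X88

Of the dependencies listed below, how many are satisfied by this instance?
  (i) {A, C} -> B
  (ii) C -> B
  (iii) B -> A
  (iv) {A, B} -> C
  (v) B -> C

5

(i) {A, C} -> B: every LHS value maps to a single RHS value — holds.
(ii) C -> B: every LHS value maps to a single RHS value — holds.
(iii) B -> A: every LHS value maps to a single RHS value — holds.
(iv) {A, B} -> C: every LHS value maps to a single RHS value — holds.
(v) B -> C: every LHS value maps to a single RHS value — holds.
5 of the 5 dependencies hold.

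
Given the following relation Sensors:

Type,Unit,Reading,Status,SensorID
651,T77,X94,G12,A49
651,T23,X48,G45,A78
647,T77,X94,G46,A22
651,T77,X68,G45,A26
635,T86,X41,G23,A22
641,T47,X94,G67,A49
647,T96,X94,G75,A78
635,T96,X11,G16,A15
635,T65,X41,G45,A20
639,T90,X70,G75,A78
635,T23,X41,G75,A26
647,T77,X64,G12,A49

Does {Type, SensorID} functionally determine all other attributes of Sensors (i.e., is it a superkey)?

All 12 rows have distinct {Type, SensorID} values, so {Type, SensorID} → (all attributes) holds and {Type, SensorID} is a superkey.

Yes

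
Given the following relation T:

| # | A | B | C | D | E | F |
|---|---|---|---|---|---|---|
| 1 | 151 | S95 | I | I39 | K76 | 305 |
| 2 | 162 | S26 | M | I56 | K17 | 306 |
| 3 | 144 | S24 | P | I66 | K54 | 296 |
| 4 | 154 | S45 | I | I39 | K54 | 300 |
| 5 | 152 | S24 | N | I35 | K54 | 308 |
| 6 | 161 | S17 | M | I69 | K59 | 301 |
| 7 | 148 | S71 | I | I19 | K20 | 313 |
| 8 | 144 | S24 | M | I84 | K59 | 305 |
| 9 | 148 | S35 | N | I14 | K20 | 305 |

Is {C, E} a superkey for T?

Rows 6 and 8 have the same {C, E} value (C=M, E=K59) but are distinct tuples, so {C, E} does not determine every attribute — not a superkey.

No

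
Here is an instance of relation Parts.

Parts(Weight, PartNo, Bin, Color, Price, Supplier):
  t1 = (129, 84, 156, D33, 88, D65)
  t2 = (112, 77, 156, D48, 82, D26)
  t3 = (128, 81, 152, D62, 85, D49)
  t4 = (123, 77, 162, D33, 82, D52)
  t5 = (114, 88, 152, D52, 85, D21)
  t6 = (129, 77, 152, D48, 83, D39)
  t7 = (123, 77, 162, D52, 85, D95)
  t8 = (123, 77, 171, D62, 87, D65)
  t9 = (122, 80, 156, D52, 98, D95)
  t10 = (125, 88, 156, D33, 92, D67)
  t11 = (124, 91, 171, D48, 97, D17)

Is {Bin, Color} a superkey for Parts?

No

Rows 1 and 10 have the same {Bin, Color} value (Bin=156, Color=D33) but are distinct tuples, so {Bin, Color} does not determine every attribute — not a superkey.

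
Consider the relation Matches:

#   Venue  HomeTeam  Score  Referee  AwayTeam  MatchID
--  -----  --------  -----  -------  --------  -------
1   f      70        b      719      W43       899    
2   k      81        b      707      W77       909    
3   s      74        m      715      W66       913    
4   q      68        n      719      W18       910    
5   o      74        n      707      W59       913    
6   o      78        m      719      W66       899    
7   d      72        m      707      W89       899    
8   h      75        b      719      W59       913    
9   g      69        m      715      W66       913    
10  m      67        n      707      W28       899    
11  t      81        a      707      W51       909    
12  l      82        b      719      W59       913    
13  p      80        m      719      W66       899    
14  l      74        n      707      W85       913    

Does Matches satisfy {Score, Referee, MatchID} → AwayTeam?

(Score=b, Referee=719, MatchID=899): row 1 → AwayTeam = W43 ✓
(Score=b, Referee=707, MatchID=909): row 2 → AwayTeam = W77 ✓
(Score=m, Referee=715, MatchID=913): rows 3, 9 → AwayTeam = W66, W66 ✓
(Score=n, Referee=719, MatchID=910): row 4 → AwayTeam = W18 ✓
(Score=n, Referee=707, MatchID=913): rows 5, 14 → AwayTeam takes values {W59, W85} — violation
(Score=m, Referee=719, MatchID=899): rows 6, 13 → AwayTeam = W66, W66 ✓
(Score=m, Referee=707, MatchID=899): row 7 → AwayTeam = W89 ✓
(Score=b, Referee=719, MatchID=913): rows 8, 12 → AwayTeam = W59, W59 ✓
(Score=n, Referee=707, MatchID=899): row 10 → AwayTeam = W28 ✓
(Score=a, Referee=707, MatchID=909): row 11 → AwayTeam = W51 ✓
Two rows agree on {Score, Referee, MatchID} but differ on AwayTeam, so {Score, Referee, MatchID} → AwayTeam does not hold.

No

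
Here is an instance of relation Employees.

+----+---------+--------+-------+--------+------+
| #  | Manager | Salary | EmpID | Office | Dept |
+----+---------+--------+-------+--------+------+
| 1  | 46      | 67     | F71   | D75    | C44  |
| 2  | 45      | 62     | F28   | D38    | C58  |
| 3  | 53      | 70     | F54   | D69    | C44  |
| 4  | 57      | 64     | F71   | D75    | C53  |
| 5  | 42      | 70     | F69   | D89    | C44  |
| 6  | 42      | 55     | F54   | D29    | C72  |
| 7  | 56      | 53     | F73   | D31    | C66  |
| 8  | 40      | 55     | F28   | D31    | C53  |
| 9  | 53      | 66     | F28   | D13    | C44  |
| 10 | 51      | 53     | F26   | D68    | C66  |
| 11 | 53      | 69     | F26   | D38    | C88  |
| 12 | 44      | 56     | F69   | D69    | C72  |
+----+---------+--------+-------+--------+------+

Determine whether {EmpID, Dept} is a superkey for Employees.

All 12 rows have distinct {EmpID, Dept} values, so {EmpID, Dept} → (all attributes) holds and {EmpID, Dept} is a superkey.

Yes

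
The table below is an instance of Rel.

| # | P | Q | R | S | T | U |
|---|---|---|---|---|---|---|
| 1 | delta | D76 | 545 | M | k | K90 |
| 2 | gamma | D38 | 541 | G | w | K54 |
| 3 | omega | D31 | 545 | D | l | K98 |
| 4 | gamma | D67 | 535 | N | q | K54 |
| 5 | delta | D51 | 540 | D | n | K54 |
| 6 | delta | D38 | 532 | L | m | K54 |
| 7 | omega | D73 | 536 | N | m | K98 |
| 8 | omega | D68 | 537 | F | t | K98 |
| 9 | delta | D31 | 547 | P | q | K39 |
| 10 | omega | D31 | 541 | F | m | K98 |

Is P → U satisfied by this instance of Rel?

P=delta: rows 1, 5, 6, 9 → U takes values {K90, K54, K39} — violation
P=gamma: rows 2, 4 → U = K54, K54 ✓
P=omega: rows 3, 7, 8, 10 → U = K98, K98, K98, K98 ✓
Two rows agree on P but differ on U, so P → U does not hold.

No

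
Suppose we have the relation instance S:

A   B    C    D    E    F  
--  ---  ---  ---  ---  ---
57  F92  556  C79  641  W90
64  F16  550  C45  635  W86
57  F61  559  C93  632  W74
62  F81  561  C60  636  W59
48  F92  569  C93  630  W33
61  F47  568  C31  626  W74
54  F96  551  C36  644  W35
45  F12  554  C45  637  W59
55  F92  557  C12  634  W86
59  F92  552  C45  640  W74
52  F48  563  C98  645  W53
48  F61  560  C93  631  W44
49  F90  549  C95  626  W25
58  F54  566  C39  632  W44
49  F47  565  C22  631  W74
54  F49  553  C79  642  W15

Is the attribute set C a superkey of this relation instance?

All 16 rows have distinct C values, so C → (all attributes) holds and C is a superkey.

Yes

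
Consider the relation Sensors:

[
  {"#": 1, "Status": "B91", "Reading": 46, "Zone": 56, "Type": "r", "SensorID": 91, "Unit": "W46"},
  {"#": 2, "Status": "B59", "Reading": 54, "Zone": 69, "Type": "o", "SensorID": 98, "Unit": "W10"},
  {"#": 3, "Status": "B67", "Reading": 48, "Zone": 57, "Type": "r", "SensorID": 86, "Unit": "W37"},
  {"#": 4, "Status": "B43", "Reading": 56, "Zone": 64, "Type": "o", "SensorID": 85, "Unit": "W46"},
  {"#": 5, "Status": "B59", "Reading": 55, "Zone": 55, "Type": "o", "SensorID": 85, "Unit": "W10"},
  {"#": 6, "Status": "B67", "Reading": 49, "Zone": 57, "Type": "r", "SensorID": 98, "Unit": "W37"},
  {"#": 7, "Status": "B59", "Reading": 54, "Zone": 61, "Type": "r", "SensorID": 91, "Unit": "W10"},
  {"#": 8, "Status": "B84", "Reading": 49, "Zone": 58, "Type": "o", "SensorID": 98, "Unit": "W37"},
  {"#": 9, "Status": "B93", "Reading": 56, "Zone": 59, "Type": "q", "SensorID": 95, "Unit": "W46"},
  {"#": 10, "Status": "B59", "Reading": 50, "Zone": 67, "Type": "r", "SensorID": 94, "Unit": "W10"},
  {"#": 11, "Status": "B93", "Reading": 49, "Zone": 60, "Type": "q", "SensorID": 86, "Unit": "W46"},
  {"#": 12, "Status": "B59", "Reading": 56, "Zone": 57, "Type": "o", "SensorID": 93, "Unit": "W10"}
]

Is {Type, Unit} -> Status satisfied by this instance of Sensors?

(Type=r, Unit=W46): row 1 → Status = B91 ✓
(Type=o, Unit=W10): rows 2, 5, 12 → Status = B59, B59, B59 ✓
(Type=r, Unit=W37): rows 3, 6 → Status = B67, B67 ✓
(Type=o, Unit=W46): row 4 → Status = B43 ✓
(Type=r, Unit=W10): rows 7, 10 → Status = B59, B59 ✓
(Type=o, Unit=W37): row 8 → Status = B84 ✓
(Type=q, Unit=W46): rows 9, 11 → Status = B93, B93 ✓
Every {Type, Unit} value is associated with a single Status value, so {Type, Unit} -> Status holds.

Yes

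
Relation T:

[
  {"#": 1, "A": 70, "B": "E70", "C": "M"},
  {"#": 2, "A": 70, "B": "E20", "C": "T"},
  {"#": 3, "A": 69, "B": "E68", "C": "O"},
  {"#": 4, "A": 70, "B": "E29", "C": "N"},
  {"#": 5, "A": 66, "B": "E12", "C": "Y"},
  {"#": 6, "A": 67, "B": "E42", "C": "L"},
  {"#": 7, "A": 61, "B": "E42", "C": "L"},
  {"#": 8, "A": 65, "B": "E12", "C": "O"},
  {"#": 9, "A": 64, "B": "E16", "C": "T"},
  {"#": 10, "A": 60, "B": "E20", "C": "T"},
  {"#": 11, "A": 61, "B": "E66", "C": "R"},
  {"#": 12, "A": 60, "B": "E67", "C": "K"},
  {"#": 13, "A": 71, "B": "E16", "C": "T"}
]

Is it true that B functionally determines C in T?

B=E70: row 1 → C = M ✓
B=E20: rows 2, 10 → C = T, T ✓
B=E68: row 3 → C = O ✓
B=E29: row 4 → C = N ✓
B=E12: rows 5, 8 → C takes values {Y, O} — violation
B=E42: rows 6, 7 → C = L, L ✓
B=E16: rows 9, 13 → C = T, T ✓
B=E66: row 11 → C = R ✓
B=E67: row 12 → C = K ✓
Two rows agree on B but differ on C, so B → C does not hold.

No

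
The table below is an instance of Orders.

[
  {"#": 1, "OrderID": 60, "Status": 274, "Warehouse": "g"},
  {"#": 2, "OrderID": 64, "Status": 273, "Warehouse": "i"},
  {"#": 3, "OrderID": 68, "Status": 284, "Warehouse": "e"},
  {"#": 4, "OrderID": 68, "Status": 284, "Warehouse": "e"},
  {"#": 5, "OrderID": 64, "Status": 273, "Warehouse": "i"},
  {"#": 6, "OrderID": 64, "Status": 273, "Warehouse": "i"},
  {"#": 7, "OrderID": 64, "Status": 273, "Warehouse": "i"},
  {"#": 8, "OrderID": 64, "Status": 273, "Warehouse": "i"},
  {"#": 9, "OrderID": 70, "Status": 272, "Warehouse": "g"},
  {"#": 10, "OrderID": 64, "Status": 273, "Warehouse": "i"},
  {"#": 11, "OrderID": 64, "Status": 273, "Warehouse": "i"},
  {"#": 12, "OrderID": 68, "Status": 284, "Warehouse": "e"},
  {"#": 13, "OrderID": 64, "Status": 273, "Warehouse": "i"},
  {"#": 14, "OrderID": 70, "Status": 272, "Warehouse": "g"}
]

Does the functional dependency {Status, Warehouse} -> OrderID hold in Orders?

(Status=274, Warehouse=g): row 1 → OrderID = 60 ✓
(Status=273, Warehouse=i): rows 2, 5, 6, 7, 8, 10, 11, 13 → OrderID = 64, 64, 64, 64, 64, 64, 64, 64 ✓
(Status=284, Warehouse=e): rows 3, 4, 12 → OrderID = 68, 68, 68 ✓
(Status=272, Warehouse=g): rows 9, 14 → OrderID = 70, 70 ✓
Every {Status, Warehouse} value is associated with a single OrderID value, so {Status, Warehouse} -> OrderID holds.

Yes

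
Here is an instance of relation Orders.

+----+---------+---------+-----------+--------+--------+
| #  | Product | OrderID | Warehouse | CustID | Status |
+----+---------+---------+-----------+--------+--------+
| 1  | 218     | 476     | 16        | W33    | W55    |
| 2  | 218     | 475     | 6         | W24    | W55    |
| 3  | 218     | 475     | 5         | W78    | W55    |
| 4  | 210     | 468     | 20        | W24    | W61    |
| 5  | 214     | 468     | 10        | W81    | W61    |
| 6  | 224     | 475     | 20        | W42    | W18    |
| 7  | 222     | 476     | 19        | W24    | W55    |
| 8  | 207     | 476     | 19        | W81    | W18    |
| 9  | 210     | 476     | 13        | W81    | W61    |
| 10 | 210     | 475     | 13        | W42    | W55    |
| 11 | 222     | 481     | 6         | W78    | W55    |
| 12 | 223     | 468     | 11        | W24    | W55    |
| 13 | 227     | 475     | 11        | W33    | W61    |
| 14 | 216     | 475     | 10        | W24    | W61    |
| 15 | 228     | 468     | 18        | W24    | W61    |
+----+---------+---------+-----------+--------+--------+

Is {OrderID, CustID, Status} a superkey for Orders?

No

Rows 4 and 15 have the same {OrderID, CustID, Status} value (OrderID=468, CustID=W24, Status=W61) but are distinct tuples, so {OrderID, CustID, Status} does not determine every attribute — not a superkey.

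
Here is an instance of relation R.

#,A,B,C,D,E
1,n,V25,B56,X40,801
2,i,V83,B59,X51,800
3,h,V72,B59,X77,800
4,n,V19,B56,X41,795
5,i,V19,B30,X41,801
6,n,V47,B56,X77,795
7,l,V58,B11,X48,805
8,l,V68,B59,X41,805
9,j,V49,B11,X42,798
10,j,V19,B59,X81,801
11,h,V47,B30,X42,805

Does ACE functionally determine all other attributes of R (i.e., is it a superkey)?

No

Rows 4 and 6 have the same ACE value (A=n, C=B56, E=795) but are distinct tuples, so ACE does not determine every attribute — not a superkey.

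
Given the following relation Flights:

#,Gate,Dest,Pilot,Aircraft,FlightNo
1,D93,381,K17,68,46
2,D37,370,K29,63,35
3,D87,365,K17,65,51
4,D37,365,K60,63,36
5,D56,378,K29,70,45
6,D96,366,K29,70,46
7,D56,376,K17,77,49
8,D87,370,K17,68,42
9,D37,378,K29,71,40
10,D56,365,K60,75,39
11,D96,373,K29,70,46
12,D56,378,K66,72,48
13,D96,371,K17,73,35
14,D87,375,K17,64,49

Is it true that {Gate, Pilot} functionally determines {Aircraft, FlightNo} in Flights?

(Gate=D93, Pilot=K17): row 1 → {Aircraft,FlightNo} = (68, 46) ✓
(Gate=D37, Pilot=K29): rows 2, 9 → {Aircraft,FlightNo} takes values {(63, 35), (71, 40)} — violation
(Gate=D87, Pilot=K17): rows 3, 8, 14 → {Aircraft,FlightNo} takes values {(65, 51), (68, 42), (64, 49)} — violation
(Gate=D37, Pilot=K60): row 4 → {Aircraft,FlightNo} = (63, 36) ✓
(Gate=D56, Pilot=K29): row 5 → {Aircraft,FlightNo} = (70, 45) ✓
(Gate=D96, Pilot=K29): rows 6, 11 → {Aircraft,FlightNo} = (70, 46), (70, 46) ✓
(Gate=D56, Pilot=K17): row 7 → {Aircraft,FlightNo} = (77, 49) ✓
(Gate=D56, Pilot=K60): row 10 → {Aircraft,FlightNo} = (75, 39) ✓
(Gate=D56, Pilot=K66): row 12 → {Aircraft,FlightNo} = (72, 48) ✓
(Gate=D96, Pilot=K17): row 13 → {Aircraft,FlightNo} = (73, 35) ✓
Two rows agree on {Gate, Pilot} but differ on {Aircraft, FlightNo}, so {Gate, Pilot} → {Aircraft, FlightNo} does not hold.

No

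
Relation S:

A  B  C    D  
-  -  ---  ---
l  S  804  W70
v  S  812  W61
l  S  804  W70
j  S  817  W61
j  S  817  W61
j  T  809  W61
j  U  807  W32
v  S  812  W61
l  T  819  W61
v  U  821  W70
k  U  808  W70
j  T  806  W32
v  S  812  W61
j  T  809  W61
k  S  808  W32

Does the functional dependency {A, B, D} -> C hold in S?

(A=l, B=S, D=W70): 2 rows → C = 804, 804 ✓
(A=v, B=S, D=W61): 3 rows → C = 812, 812, 812 ✓
(A=j, B=S, D=W61): 2 rows → C = 817, 817 ✓
(A=j, B=T, D=W61): 2 rows → C = 809, 809 ✓
(A=j, B=U, D=W32): 1 row → C = 807 ✓
(A=l, B=T, D=W61): 1 row → C = 819 ✓
(A=v, B=U, D=W70): 1 row → C = 821 ✓
(A=k, B=U, D=W70): 1 row → C = 808 ✓
(A=j, B=T, D=W32): 1 row → C = 806 ✓
(A=k, B=S, D=W32): 1 row → C = 808 ✓
Every {A, B, D} value is associated with a single C value, so {A, B, D} -> C holds.

Yes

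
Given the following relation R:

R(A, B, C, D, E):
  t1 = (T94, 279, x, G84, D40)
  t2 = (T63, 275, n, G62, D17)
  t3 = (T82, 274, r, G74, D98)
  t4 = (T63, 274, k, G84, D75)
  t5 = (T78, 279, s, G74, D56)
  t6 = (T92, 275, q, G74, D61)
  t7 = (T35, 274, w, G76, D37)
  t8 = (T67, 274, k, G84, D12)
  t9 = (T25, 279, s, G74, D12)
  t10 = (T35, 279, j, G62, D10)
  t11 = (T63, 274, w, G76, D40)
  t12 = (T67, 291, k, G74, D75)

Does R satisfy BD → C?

(B=279, D=G84): row 1 → C = x ✓
(B=275, D=G62): row 2 → C = n ✓
(B=274, D=G74): row 3 → C = r ✓
(B=274, D=G84): rows 4, 8 → C = k, k ✓
(B=279, D=G74): rows 5, 9 → C = s, s ✓
(B=275, D=G74): row 6 → C = q ✓
(B=274, D=G76): rows 7, 11 → C = w, w ✓
(B=279, D=G62): row 10 → C = j ✓
(B=291, D=G74): row 12 → C = k ✓
Every BD value is associated with a single C value, so BD → C holds.

Yes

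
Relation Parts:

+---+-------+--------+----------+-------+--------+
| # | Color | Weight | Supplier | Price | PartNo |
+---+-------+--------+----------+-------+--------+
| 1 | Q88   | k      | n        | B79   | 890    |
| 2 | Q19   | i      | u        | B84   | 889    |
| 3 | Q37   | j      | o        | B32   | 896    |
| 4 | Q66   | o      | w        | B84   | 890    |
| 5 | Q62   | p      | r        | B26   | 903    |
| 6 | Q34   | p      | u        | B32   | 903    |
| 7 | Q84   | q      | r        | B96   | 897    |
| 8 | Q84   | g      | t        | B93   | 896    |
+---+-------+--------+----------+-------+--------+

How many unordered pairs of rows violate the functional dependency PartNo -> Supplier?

3

PartNo=890: violating pairs (1,4) — 1 pair.
PartNo=896: violating pairs (3,8) — 1 pair.
PartNo=903: violating pairs (5,6) — 1 pair.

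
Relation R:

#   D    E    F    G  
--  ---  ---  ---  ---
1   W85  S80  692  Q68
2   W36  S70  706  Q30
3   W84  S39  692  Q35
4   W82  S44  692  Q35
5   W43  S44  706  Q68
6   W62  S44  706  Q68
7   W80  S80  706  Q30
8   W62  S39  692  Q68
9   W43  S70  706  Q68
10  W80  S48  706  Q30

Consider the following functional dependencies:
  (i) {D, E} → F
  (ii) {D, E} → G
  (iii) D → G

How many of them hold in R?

(i) {D, E} → F: every LHS value maps to a single RHS value — holds.
(ii) {D, E} → G: every LHS value maps to a single RHS value — holds.
(iii) D → G: every LHS value maps to a single RHS value — holds.
3 of the 3 dependencies hold.

3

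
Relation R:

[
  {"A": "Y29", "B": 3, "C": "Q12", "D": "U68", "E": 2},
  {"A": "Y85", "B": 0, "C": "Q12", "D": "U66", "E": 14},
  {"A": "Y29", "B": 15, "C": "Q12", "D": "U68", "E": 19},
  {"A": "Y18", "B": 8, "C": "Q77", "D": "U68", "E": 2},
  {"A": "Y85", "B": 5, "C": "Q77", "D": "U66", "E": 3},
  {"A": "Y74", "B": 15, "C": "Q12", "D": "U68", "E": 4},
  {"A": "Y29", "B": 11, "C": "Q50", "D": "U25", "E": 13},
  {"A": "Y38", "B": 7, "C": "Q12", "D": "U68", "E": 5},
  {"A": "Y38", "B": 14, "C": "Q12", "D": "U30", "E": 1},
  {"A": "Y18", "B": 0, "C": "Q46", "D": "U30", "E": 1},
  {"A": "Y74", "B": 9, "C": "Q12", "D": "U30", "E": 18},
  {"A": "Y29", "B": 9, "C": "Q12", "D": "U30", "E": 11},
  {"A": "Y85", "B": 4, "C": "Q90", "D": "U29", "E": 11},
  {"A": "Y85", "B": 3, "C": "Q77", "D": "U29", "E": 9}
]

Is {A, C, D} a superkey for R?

Two distinct rows share (A=Y29, C=Q12, D=U68), so {A, C, D} does not determine every attribute — not a superkey.

No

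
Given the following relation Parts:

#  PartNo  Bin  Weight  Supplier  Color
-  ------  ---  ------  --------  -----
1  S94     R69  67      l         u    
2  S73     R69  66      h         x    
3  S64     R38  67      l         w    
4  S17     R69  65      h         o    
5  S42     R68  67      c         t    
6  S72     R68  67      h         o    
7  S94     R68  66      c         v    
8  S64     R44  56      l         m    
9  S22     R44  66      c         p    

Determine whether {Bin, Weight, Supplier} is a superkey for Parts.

All 9 rows have distinct {Bin, Weight, Supplier} values, so {Bin, Weight, Supplier} → (all attributes) holds and {Bin, Weight, Supplier} is a superkey.

Yes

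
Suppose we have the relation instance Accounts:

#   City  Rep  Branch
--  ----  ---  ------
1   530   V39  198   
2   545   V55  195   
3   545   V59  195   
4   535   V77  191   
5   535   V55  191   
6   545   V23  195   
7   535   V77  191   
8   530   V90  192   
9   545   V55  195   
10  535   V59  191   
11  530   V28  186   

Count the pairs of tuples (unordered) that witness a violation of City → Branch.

3

City=530: violating pairs (1,8), (1,11), (8,11) — 3 pairs.
City=545: all 4 rows agree on Branch — 0 pairs.
City=535: all 4 rows agree on Branch — 0 pairs.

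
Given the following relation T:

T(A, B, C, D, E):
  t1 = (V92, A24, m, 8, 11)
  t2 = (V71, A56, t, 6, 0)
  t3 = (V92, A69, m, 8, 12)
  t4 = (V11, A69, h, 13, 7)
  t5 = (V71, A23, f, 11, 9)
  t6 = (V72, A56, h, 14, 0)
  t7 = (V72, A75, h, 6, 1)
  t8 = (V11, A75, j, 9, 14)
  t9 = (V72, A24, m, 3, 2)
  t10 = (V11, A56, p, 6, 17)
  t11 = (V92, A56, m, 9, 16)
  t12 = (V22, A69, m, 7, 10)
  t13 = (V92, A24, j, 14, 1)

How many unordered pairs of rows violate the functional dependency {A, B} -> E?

(A=V92, B=A24): violating pairs (1,13) — 1 pair.

1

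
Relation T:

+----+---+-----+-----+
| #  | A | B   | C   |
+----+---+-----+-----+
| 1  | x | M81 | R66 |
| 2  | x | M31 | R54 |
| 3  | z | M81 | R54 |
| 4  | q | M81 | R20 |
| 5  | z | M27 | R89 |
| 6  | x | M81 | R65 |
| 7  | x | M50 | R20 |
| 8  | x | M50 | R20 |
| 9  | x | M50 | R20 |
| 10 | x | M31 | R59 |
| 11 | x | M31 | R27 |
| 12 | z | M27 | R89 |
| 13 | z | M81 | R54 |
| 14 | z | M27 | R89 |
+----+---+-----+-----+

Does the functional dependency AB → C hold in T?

(A=x, B=M81): rows 1, 6 → C takes values {R66, R65} — violation
(A=x, B=M31): rows 2, 10, 11 → C takes values {R54, R59, R27} — violation
(A=z, B=M81): rows 3, 13 → C = R54, R54 ✓
(A=q, B=M81): row 4 → C = R20 ✓
(A=z, B=M27): rows 5, 12, 14 → C = R89, R89, R89 ✓
(A=x, B=M50): rows 7, 8, 9 → C = R20, R20, R20 ✓
Two rows agree on AB but differ on C, so AB → C does not hold.

No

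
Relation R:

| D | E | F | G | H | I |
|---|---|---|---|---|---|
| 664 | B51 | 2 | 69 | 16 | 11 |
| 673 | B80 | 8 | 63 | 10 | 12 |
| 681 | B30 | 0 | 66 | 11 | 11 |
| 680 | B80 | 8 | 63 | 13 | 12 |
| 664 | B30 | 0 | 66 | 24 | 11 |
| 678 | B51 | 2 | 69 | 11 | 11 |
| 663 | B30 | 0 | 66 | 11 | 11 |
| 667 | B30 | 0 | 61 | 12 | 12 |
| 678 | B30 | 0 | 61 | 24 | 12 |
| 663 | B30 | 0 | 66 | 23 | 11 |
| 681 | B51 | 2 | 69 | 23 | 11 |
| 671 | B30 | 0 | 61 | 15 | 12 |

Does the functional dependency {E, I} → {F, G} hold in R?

Yes

(E=B51, I=11): 3 rows → {F,G} = (2, 69), (2, 69), (2, 69) ✓
(E=B80, I=12): 2 rows → {F,G} = (8, 63), (8, 63) ✓
(E=B30, I=11): 4 rows → {F,G} = (0, 66), (0, 66), (0, 66), (0, 66) ✓
(E=B30, I=12): 3 rows → {F,G} = (0, 61), (0, 61), (0, 61) ✓
Every {E, I} value is associated with a single {F, G} value, so {E, I} → {F, G} holds.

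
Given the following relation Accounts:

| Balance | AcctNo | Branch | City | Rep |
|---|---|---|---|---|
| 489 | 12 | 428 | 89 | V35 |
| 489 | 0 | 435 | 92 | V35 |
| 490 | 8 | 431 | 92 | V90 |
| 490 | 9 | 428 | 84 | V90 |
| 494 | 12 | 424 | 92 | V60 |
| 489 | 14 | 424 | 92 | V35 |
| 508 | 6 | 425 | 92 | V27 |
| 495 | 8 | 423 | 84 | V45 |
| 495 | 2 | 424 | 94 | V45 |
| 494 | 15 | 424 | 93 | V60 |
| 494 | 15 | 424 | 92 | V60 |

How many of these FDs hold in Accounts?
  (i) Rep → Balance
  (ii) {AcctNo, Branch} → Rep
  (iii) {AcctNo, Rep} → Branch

3

(i) Rep → Balance: every LHS value maps to a single RHS value — holds.
(ii) {AcctNo, Branch} → Rep: every LHS value maps to a single RHS value — holds.
(iii) {AcctNo, Rep} → Branch: every LHS value maps to a single RHS value — holds.
3 of the 3 dependencies hold.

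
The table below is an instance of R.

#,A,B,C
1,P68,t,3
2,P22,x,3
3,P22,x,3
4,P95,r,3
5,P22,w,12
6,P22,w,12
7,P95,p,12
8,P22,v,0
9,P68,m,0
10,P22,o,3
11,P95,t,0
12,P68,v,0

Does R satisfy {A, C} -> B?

(A=P68, C=3): row 1 → B = t ✓
(A=P22, C=3): rows 2, 3, 10 → B takes values {x, o} — violation
(A=P95, C=3): row 4 → B = r ✓
(A=P22, C=12): rows 5, 6 → B = w, w ✓
(A=P95, C=12): row 7 → B = p ✓
(A=P22, C=0): row 8 → B = v ✓
(A=P68, C=0): rows 9, 12 → B takes values {m, v} — violation
(A=P95, C=0): row 11 → B = t ✓
Two rows agree on {A, C} but differ on B, so {A, C} -> B does not hold.

No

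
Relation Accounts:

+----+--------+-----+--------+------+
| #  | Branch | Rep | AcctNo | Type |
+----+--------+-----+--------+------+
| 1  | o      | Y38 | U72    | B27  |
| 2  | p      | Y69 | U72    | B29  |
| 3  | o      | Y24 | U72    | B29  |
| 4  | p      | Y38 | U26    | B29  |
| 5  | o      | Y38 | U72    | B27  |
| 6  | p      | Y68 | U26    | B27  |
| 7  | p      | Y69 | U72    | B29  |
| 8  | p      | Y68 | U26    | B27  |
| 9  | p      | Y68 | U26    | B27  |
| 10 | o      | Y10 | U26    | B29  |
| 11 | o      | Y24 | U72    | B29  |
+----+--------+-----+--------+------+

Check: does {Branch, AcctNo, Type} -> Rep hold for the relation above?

(Branch=o, AcctNo=U72, Type=B27): rows 1, 5 → Rep = Y38, Y38 ✓
(Branch=p, AcctNo=U72, Type=B29): rows 2, 7 → Rep = Y69, Y69 ✓
(Branch=o, AcctNo=U72, Type=B29): rows 3, 11 → Rep = Y24, Y24 ✓
(Branch=p, AcctNo=U26, Type=B29): row 4 → Rep = Y38 ✓
(Branch=p, AcctNo=U26, Type=B27): rows 6, 8, 9 → Rep = Y68, Y68, Y68 ✓
(Branch=o, AcctNo=U26, Type=B29): row 10 → Rep = Y10 ✓
Every {Branch, AcctNo, Type} value is associated with a single Rep value, so {Branch, AcctNo, Type} -> Rep holds.

Yes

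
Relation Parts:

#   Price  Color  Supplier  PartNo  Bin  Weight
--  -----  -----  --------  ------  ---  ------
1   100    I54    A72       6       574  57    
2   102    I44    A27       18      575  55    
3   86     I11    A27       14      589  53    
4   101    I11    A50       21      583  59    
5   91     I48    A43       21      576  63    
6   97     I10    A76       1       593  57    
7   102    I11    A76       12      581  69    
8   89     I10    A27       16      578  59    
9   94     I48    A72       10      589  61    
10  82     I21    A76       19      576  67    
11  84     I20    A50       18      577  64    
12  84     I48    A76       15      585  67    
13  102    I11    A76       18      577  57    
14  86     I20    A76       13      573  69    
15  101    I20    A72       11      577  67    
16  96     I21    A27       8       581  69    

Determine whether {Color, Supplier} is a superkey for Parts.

No

Rows 7 and 13 have the same {Color, Supplier} value (Color=I11, Supplier=A76) but are distinct tuples, so {Color, Supplier} does not determine every attribute — not a superkey.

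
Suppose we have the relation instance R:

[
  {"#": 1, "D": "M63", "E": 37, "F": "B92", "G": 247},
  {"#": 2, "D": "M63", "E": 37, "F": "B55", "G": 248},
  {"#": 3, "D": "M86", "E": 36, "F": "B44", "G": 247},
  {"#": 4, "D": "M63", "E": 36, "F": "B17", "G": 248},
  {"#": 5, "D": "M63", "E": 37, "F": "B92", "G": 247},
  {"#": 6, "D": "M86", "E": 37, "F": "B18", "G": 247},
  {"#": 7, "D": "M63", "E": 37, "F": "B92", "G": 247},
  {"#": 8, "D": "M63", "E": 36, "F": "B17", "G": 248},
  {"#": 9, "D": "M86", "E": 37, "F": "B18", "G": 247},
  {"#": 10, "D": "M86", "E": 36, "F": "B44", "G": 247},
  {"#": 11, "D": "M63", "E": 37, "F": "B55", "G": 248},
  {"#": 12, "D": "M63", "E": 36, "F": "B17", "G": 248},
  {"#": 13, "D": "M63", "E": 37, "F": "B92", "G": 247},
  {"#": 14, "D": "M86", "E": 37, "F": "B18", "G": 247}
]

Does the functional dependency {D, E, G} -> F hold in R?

(D=M63, E=37, G=247): rows 1, 5, 7, 13 → F = B92, B92, B92, B92 ✓
(D=M63, E=37, G=248): rows 2, 11 → F = B55, B55 ✓
(D=M86, E=36, G=247): rows 3, 10 → F = B44, B44 ✓
(D=M63, E=36, G=248): rows 4, 8, 12 → F = B17, B17, B17 ✓
(D=M86, E=37, G=247): rows 6, 9, 14 → F = B18, B18, B18 ✓
Every {D, E, G} value is associated with a single F value, so {D, E, G} -> F holds.

Yes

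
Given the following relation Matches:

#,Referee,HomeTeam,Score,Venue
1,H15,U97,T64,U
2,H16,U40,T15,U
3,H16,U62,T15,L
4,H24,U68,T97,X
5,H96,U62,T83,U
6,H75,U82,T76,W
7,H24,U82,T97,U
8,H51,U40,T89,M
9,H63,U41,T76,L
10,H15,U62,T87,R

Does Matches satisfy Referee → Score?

No

Referee=H15: rows 1, 10 → Score takes values {T64, T87} — violation
Referee=H16: rows 2, 3 → Score = T15, T15 ✓
Referee=H24: rows 4, 7 → Score = T97, T97 ✓
Referee=H96: row 5 → Score = T83 ✓
Referee=H75: row 6 → Score = T76 ✓
Referee=H51: row 8 → Score = T89 ✓
Referee=H63: row 9 → Score = T76 ✓
Two rows agree on Referee but differ on Score, so Referee → Score does not hold.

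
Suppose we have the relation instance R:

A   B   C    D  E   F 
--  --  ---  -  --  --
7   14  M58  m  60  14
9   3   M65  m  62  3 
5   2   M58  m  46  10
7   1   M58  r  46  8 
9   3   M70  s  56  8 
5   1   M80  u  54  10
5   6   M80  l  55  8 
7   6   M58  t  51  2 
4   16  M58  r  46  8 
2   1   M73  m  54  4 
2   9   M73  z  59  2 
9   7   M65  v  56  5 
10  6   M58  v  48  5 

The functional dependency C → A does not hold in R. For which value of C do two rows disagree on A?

C=M58: 6 rows → A takes values {7, 5, 4, 10} — violation
C=M65: 2 rows → A = 9, 9 ✓
C=M70: 1 row → A = 9 ✓
C=M80: 2 rows → A = 5, 5 ✓
C=M73: 2 rows → A = 2, 2 ✓
The only C value with inconsistent A is C=M58.

M58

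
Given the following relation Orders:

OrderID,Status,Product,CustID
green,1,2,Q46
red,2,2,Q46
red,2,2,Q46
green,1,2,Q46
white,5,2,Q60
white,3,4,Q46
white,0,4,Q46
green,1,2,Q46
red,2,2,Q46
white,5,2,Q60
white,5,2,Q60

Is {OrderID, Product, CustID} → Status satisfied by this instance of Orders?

(OrderID=green, Product=2, CustID=Q46): 3 rows → Status = 1, 1, 1 ✓
(OrderID=red, Product=2, CustID=Q46): 3 rows → Status = 2, 2, 2 ✓
(OrderID=white, Product=2, CustID=Q60): 3 rows → Status = 5, 5, 5 ✓
(OrderID=white, Product=4, CustID=Q46): 2 rows → Status takes values {3, 0} — violation
Two rows agree on {OrderID, Product, CustID} but differ on Status, so {OrderID, Product, CustID} → Status does not hold.

No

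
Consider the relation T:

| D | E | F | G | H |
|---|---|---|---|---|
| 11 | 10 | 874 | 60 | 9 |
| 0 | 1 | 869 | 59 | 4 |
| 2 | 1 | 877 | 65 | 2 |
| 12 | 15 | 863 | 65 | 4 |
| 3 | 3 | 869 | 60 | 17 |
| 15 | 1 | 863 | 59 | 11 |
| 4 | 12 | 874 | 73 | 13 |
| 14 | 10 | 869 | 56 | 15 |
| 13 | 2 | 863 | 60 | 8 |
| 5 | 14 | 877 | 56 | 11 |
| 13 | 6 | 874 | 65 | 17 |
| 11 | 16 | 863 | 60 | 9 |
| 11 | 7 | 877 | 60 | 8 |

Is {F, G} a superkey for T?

No

Two distinct rows share (F=863, G=60), so {F, G} does not determine every attribute — not a superkey.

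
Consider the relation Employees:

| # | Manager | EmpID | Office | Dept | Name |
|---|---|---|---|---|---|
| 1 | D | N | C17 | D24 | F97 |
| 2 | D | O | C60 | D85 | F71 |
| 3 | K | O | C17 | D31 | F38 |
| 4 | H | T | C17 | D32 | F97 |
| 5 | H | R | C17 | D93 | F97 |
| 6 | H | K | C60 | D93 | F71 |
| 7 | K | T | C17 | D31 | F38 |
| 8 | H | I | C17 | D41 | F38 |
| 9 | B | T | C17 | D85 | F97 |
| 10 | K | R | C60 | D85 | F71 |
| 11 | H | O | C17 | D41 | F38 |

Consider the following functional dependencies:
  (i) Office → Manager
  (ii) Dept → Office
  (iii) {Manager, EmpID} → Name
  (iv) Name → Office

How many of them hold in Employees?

2

(i) Office → Manager: Office=C17: rows 1, 3, 4, 5, 7, 8, 9, 11 → Manager takes values {D, K, H, B} — violation; Office=C60: rows 2, 6, 10 → Manager takes values {D, H, K} — violation — fails.
(ii) Dept → Office: Dept=D85: rows 2, 9, 10 → Office takes values {C60, C17} — violation; Dept=D93: rows 5, 6 → Office takes values {C17, C60} — violation — fails.
(iii) {Manager, EmpID} → Name: every LHS value maps to a single RHS value — holds.
(iv) Name → Office: every LHS value maps to a single RHS value — holds.
2 of the 4 dependencies hold.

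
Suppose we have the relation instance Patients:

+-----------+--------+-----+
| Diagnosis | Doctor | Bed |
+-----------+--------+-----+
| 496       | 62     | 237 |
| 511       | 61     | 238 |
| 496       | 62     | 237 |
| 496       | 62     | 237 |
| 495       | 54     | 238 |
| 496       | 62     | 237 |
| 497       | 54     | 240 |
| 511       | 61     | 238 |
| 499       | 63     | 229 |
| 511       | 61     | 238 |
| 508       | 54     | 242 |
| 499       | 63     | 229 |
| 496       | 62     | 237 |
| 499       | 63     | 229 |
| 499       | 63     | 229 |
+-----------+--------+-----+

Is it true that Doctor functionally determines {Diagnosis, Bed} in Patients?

No

Doctor=62: 5 rows → {Diagnosis,Bed} = (496, 237), (496, 237), (496, 237), (496, 237), (496, 237) ✓
Doctor=61: 3 rows → {Diagnosis,Bed} = (511, 238), (511, 238), (511, 238) ✓
Doctor=54: 3 rows → {Diagnosis,Bed} takes values {(495, 238), (497, 240), (508, 242)} — violation
Doctor=63: 4 rows → {Diagnosis,Bed} = (499, 229), (499, 229), (499, 229), (499, 229) ✓
Two rows agree on Doctor but differ on {Diagnosis, Bed}, so Doctor → {Diagnosis, Bed} does not hold.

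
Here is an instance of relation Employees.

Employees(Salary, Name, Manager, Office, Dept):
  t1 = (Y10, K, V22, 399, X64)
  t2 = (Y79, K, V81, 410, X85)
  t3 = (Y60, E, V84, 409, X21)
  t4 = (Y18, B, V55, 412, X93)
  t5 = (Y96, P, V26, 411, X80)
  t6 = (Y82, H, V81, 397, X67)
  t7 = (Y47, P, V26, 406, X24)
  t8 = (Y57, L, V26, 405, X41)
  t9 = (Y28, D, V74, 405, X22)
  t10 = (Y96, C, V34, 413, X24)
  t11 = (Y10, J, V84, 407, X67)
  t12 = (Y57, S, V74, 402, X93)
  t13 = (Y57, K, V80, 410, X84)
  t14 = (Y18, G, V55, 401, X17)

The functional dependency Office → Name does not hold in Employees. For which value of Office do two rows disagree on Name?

405

Office=399: row 1 → Name = K ✓
Office=410: rows 2, 13 → Name = K, K ✓
Office=409: row 3 → Name = E ✓
Office=412: row 4 → Name = B ✓
Office=411: row 5 → Name = P ✓
Office=397: row 6 → Name = H ✓
Office=406: row 7 → Name = P ✓
Office=405: rows 8, 9 → Name takes values {L, D} — violation
Office=413: row 10 → Name = C ✓
Office=407: row 11 → Name = J ✓
Office=402: row 12 → Name = S ✓
Office=401: row 14 → Name = G ✓
The only Office value with inconsistent Name is Office=405.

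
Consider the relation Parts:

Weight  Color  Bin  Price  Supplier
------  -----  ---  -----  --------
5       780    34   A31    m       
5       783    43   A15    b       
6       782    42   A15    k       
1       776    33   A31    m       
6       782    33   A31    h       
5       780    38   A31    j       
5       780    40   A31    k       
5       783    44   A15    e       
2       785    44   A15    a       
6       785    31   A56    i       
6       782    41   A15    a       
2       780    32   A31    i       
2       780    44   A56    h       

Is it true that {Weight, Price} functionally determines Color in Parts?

(Weight=5, Price=A31): 3 rows → Color = 780, 780, 780 ✓
(Weight=5, Price=A15): 2 rows → Color = 783, 783 ✓
(Weight=6, Price=A15): 2 rows → Color = 782, 782 ✓
(Weight=1, Price=A31): 1 row → Color = 776 ✓
(Weight=6, Price=A31): 1 row → Color = 782 ✓
(Weight=2, Price=A15): 1 row → Color = 785 ✓
(Weight=6, Price=A56): 1 row → Color = 785 ✓
(Weight=2, Price=A31): 1 row → Color = 780 ✓
(Weight=2, Price=A56): 1 row → Color = 780 ✓
Every {Weight, Price} value is associated with a single Color value, so {Weight, Price} -> Color holds.

Yes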